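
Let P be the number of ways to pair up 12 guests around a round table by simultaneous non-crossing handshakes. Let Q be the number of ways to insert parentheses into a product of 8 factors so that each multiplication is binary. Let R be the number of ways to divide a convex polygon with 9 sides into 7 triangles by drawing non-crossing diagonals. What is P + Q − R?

Non-crossing handshake pairings of 2n people are counted by C_n; 12 people gives n = 6. So P = C_6 = 132.
Ways to associate a product of 8 factors correspond to binary trees on 8 leaves, so the count is C_7. So Q = C_7 = 429.
A convex 9-gon is triangulated into 7 triangles, and the number of such triangulations is the Catalan number C_{9−2} = C_7. So R = C_7 = 429.
P + Q − R = 132 + 429 − 429 = 132.

132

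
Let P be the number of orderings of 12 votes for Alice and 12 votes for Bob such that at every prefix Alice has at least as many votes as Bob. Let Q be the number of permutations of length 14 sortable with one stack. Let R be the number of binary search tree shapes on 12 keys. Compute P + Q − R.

2674440

Ballot sequences with n votes each where one side never trails are Dyck words, counted by C_n; here n = 12. So P = C_12 = 208012.
By Knuth's characterisation, the stack-sortable permutations of length 14 are the 231-avoiders, numbering C_14. So Q = C_14 = 2674440.
There are C_n binary search tree shapes on n keys; with n = 12 that is C_12. So R = C_12 = 208012.
P + Q − R = 208012 + 2674440 − 208012 = 2674440.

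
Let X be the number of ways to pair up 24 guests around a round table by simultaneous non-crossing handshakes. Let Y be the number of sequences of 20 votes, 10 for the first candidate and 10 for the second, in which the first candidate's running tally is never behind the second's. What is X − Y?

191216

With 24 = 2·12 people, non-crossing handshake pairings are non-crossing perfect matchings on a circle, counted by C_12. So X = C_12 = 208012.
Reading a vote for the leader as '(' and for the other as ')' turns such a sequence into a balanced string of 10 pairs, so the count is C_10. So Y = C_10 = 16796.
X − Y = 208012 − 16796 = 191216.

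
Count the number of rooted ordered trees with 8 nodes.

A rooted plane tree on 8 nodes has 7 edges, and such trees are counted by C_7.
C_7 = C(14,7)/8 = 3432/8 = 429.

429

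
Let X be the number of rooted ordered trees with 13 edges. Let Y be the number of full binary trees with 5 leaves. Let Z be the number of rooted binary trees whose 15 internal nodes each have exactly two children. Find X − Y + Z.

10437731

Rooted ordered trees with n edges are counted by C_n; here n = 13. So X = C_13 = 742900.
Full binary trees with 5 leaves have 5−1 = 4 internal nodes, so there are C_4 of them. So Y = C_4 = 14.
The number of full binary trees on 15 internal nodes is the Catalan number C_15. So Z = C_15 = 9694845.
X − Y + Z = 742900 − 14 + 9694845 = 10437731.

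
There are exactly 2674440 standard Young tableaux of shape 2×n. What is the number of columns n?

Standard Young tableaux of shape 2×n are counted by C_n; 2674440 = C_14.

14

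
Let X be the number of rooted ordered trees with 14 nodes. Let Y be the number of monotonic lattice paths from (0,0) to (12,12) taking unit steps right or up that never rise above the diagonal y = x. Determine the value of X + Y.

Rooted ordered (plane) trees on m nodes have m−1 edges and are counted by C_{m−1}; m = 14 gives C_13. So X = C_13 = 742900.
Sub-diagonal monotone paths from (0,0) to (12,12) biject with Dyck paths of semilength 12, giving C_12. So Y = C_12 = 208012.
X + Y = 742900 + 208012 = 950912.

950912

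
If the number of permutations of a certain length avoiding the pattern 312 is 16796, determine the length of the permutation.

10

Permutations of [n] avoiding a fixed length-3 pattern are counted by C_n, and C_10 = 16796.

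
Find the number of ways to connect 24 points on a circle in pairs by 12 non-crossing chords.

Pairing 24 circle points by 12 non-crossing chords gives C_12 matchings.
C_12 = 208012.

208012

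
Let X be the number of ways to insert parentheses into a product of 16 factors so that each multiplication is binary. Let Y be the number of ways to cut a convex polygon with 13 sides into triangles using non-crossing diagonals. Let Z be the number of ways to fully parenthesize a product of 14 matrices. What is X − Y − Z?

Bracketing 16 factors into binary products is counted by C_{16−1} = C_15. So X = C_15 = 9694845.
The number of triangulations of a 13-gon is the Catalan number C_11 (index = sides − 2). So Y = C_11 = 58786.
Parenthesizations of m factors correspond to full binary trees with m leaves, counted by C_{m−1}; m = 14 gives C_13. So Z = C_13 = 742900.
X − Y − Z = 9694845 − 58786 − 742900 = 8893159.

8893159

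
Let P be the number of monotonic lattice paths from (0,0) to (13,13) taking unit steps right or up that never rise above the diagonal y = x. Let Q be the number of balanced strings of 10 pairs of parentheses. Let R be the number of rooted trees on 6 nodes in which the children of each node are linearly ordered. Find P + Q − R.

Sub-diagonal monotone paths from (0,0) to (13,13) biject with Dyck paths of semilength 13, giving C_13. So P = C_13 = 742900.
Balanced strings of n pairs of brackets are counted by C_n; here n = 10. So Q = C_10 = 16796.
A rooted plane tree on 6 nodes has 5 edges, and such trees are counted by C_5. So R = C_5 = 42.
P + Q − R = 742900 + 16796 − 42 = 759654.

759654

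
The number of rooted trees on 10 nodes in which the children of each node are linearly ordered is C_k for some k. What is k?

9

A rooted plane tree on 10 nodes has 9 edges, and such trees are counted by C_9.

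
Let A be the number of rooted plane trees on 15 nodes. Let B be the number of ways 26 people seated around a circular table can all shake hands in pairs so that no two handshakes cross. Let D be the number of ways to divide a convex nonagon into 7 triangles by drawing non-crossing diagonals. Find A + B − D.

Rooted ordered (plane) trees on m nodes have m−1 edges and are counted by C_{m−1}; m = 15 gives C_14. So A = C_14 = 2674440.
Non-crossing handshake pairings of 2n people are counted by C_n; 26 people gives n = 13. So B = C_13 = 742900.
A convex 9-gon is triangulated into 7 triangles, and the number of such triangulations is the Catalan number C_{9−2} = C_7. So D = C_7 = 429.
A + B − D = 2674440 + 742900 − 429 = 3416911.

3416911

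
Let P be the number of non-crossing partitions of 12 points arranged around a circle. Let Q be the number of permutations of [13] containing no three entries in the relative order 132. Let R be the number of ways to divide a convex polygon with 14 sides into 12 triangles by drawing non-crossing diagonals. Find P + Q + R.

Non-crossing partitions of an n-element set are counted by C_n; here n = 12. So P = C_12 = 208012.
Permutations of [n] avoiding any single length-3 pattern are counted by C_n; here n = 13. So Q = C_13 = 742900.
A convex 14-gon is triangulated into 12 triangles, and the number of such triangulations is the Catalan number C_{14−2} = C_12. So R = C_12 = 208012.
P + Q + R = 208012 + 742900 + 208012 = 1158924.

1158924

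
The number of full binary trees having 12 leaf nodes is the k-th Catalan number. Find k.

11

A full binary tree with L leaves has L−1 internal nodes and is counted by C_{L−1}; L = 12 gives C_11.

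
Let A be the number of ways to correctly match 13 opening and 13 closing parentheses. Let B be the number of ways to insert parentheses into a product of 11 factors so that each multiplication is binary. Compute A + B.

A balanced arrangement of 13 bracket pairs is a Dyck word of semilength 13, so the count is C_13. So A = C_13 = 742900.
Bracketing 11 factors into binary products is counted by C_{11−1} = C_10. So B = C_10 = 16796.
A + B = 742900 + 16796 = 759696.

759696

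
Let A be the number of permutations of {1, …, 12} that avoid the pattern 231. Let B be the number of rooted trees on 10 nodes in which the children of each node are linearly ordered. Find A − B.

203150

For any fixed pattern of length 3, the pattern-avoiding permutations of [12] number C_12. So A = C_12 = 208012.
Rooted ordered (plane) trees on m nodes have m−1 edges and are counted by C_{m−1}; m = 10 gives C_9. So B = C_9 = 4862.
A − B = 208012 − 4862 = 203150.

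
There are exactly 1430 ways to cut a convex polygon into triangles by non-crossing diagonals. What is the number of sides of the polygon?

Triangulations of a convex m-gon are counted by C_{m−2}, and C_8 = 1430.
So m − 2 = 8, giving m = 10 sides.

10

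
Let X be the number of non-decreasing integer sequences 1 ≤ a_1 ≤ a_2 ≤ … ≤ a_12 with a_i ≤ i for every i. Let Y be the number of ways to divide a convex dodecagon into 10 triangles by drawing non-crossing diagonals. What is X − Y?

191216

Weakly increasing sequences with a_i ≤ i biject with Dyck paths of semilength 12, so there are C_12. So X = C_12 = 208012.
Triangulations of a convex m-gon are counted by C_{m−2}; with m = 12 this is C_10. So Y = C_10 = 16796.
X − Y = 208012 − 16796 = 191216.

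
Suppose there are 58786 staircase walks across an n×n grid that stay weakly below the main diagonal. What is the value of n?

Such diagonal-avoiding paths in an n×n grid are counted by C_n, and C_11 = 58786.

11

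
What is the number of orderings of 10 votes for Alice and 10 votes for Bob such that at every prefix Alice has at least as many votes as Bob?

16796

Reading a vote for the leader as '(' and for the other as ')' turns such a sequence into a balanced string of 10 pairs, so the count is C_10.
C_10 = C_9 · 2(2·9+1)/(9+2) = 4862 · 38/11 = 16796.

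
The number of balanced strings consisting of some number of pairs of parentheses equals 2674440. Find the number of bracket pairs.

14

Balanced strings of n bracket-pairs are counted by C_n. The Catalan number equal to 2674440 is C_14.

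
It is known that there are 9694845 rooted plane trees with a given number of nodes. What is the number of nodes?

Rooted ordered trees on m nodes are counted by C_{m−1}, and C_15 = 9694845.
So the index is 15, and the number of nodes is 15 + 1 = 16.

16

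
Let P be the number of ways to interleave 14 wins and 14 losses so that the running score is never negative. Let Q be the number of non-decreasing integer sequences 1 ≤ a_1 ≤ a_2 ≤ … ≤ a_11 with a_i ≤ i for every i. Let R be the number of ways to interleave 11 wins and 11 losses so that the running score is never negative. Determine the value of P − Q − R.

Ballot sequences with n votes each where one side never trails are Dyck words, counted by C_n; here n = 14. So P = C_14 = 2674440.
Such sub-staircase sequences of length n are counted by C_n; here n = 11. So Q = C_11 = 58786.
Reading a vote for the leader as '(' and for the other as ')' turns such a sequence into a balanced string of 11 pairs, so the count is C_11. So R = C_11 = 58786.
P − Q − R = 2674440 − 58786 − 58786 = 2556868.

2556868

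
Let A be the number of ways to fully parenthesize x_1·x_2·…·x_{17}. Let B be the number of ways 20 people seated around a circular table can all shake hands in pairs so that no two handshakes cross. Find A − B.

Bracketing 17 factors into binary products is counted by C_{17−1} = C_16. So A = C_16 = 35357670.
Non-crossing handshake pairings of 2n people are counted by C_n; 20 people gives n = 10. So B = C_10 = 16796.
A − B = 35357670 − 16796 = 35340874.

35340874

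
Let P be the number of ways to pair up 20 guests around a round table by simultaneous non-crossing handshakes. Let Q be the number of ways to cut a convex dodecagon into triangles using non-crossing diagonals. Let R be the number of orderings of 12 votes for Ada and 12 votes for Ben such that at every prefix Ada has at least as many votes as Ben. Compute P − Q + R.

208012

Non-crossing handshake pairings of 2n people are counted by C_n; 20 people gives n = 10. So P = C_10 = 16796.
Triangulations of a convex m-gon are counted by C_{m−2}; with m = 12 this is C_10. So Q = C_10 = 16796.
Ballot sequences with n votes each where one side never trails are Dyck words, counted by C_n; here n = 12. So R = C_12 = 208012.
P − Q + R = 16796 − 16796 + 208012 = 208012.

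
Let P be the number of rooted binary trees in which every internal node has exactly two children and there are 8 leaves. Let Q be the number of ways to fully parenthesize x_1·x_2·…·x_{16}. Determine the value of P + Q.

A full binary tree with L leaves has L−1 internal nodes and is counted by C_{L−1}; L = 8 gives C_7. So P = C_7 = 429.
Bracketing 16 factors into binary products is counted by C_{16−1} = C_15. So Q = C_15 = 9694845.
P + Q = 429 + 9694845 = 9695274.

9695274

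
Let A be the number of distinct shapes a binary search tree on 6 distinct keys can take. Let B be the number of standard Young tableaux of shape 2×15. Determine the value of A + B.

9694977

There are C_n binary search tree shapes on n keys; with n = 6 that is C_6. So A = C_6 = 132.
Standard Young tableaux of shape 2×n are counted by C_n; here n = 15. So B = C_15 = 9694845.
A + B = 132 + 9694845 = 9694977.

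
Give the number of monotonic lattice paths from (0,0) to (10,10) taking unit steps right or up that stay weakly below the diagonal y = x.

Sub-diagonal monotone paths from (0,0) to (10,10) biject with Dyck paths of semilength 10, giving C_10.
C_10 = C(20,10)/11 = 184756/11 = 16796.

16796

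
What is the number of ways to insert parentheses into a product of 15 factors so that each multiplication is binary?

2674440

Parenthesizations of m factors correspond to full binary trees with m leaves, counted by C_{m−1}; m = 15 gives C_14.
C_14 = 2674440.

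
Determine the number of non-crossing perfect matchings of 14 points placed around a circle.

429

Pairing 14 circle points by 7 non-crossing chords gives C_7 matchings.
C_7 = C_6 · 2(2·6+1)/(6+2) = 132 · 26/8 = 429.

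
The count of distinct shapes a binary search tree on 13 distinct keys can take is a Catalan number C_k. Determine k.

Binary trees (left/right distinguished) on n nodes are counted by C_n; here n = 13.

13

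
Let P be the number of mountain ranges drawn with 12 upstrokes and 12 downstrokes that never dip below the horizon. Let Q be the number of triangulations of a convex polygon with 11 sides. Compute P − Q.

203150

Dyck paths of semilength n (length 2n) are counted by C_n; here n = 12. So P = C_12 = 208012.
The number of triangulations of an 11-gon is the Catalan number C_9 (index = sides − 2). So Q = C_9 = 4862.
P − Q = 208012 − 4862 = 203150.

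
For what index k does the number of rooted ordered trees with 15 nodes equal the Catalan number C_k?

Rooted ordered (plane) trees on m nodes have m−1 edges and are counted by C_{m−1}; m = 15 gives C_14.

14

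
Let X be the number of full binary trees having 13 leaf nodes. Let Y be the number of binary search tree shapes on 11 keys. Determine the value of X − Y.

Full binary trees with 13 leaves have 13−1 = 12 internal nodes, so there are C_12 of them. So X = C_12 = 208012.
Rooted binary trees with 11 nodes (each child slot possibly empty) number C_11. So Y = C_11 = 58786.
X − Y = 208012 − 58786 = 149226.

149226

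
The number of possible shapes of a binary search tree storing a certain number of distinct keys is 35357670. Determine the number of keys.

Binary search tree shapes on n keys are counted by C_n. Since C_16 = 35357670, the index is 16.

16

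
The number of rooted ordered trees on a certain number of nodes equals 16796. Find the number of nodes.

11

Rooted ordered trees on m nodes are counted by C_{m−1}, and C_10 = 16796.
So the index is 10, and the number of nodes is 10 + 1 = 11.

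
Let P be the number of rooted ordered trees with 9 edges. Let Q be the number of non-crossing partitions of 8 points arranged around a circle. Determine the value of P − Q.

A rooted plane tree with 9 edges has 10 nodes, and the count is C_9. So P = C_9 = 4862.
Non-crossing partitions of an n-element set are counted by C_n; here n = 8. So Q = C_8 = 1430.
P − Q = 4862 − 1430 = 3432.

3432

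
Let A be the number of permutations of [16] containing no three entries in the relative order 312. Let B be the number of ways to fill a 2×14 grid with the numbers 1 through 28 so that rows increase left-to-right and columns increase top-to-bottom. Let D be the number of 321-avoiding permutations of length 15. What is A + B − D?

28337265

Permutations of [n] avoiding any single length-3 pattern are counted by C_n; here n = 16. So A = C_16 = 35357670.
By the hook-length formula (or a Dyck-path bijection), SYT of shape 2×14 number C_14. So B = C_14 = 2674440.
For any fixed pattern of length 3, the pattern-avoiding permutations of [15] number C_15. So D = C_15 = 9694845.
A + B − D = 35357670 + 2674440 − 9694845 = 28337265.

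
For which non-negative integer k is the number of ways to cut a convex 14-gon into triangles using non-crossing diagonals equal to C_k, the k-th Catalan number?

Triangulations of a convex m-gon are counted by C_{m−2}; with m = 14 this is C_12.

12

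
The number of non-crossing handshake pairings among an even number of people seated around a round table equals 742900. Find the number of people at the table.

Non-crossing handshake pairings of 2n people are counted by C_n. Since C_13 = 742900, the index is 13.
So n = 13, and there are 2n = 26 people.

26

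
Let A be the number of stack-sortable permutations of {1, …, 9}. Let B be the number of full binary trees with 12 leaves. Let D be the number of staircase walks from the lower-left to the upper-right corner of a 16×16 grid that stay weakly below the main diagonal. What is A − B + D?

By Knuth's characterisation, the stack-sortable permutations of length 9 are the 231-avoiders, numbering C_9. So A = C_9 = 4862.
A full binary tree with L leaves has L−1 internal nodes and is counted by C_{L−1}; L = 12 gives C_11. So B = C_11 = 58786.
Monotone paths in an n×n grid that stay weakly below the diagonal are counted by C_n; here n = 16. So D = C_16 = 35357670.
A − B + D = 4862 − 58786 + 35357670 = 35303746.

35303746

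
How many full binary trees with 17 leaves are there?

35357670

A full binary tree with L leaves has L−1 internal nodes and is counted by C_{L−1}; L = 17 gives C_16.
C_16 = C_15 · 2(2·15+1)/(15+2) = 9694845 · 62/17 = 35357670.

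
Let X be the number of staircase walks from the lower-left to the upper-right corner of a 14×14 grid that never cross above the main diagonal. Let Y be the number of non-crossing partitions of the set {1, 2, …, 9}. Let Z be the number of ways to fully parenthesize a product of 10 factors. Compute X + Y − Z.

Monotone paths in an n×n grid that stay weakly below the diagonal are counted by C_n; here n = 14. So X = C_14 = 2674440.
The non-crossing partitions of [9] form a lattice of size C_9. So Y = C_9 = 4862.
Bracketing 10 factors into binary products is counted by C_{10−1} = C_9. So Z = C_9 = 4862.
X + Y − Z = 2674440 + 4862 − 4862 = 2674440.

2674440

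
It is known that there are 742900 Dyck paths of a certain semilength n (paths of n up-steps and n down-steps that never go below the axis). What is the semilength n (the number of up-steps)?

13

Dyck paths of semilength n are counted by C_n. Since C_13 = 742900, the index is 13.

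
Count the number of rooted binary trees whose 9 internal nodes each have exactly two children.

4862

Full binary trees with n internal nodes are counted by C_n; here n = 9.
C_9 = C(18,9)/10 = 48620/10 = 4862.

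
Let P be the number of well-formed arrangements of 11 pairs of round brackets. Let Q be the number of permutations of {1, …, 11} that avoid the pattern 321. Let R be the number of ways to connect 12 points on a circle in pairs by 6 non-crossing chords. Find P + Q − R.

With 11 pairs the number of balanced bracket strings is the Catalan number C_11. So P = C_11 = 58786.
Permutations of [n] avoiding any single length-3 pattern are counted by C_n; here n = 11. So Q = C_11 = 58786.
Pairing 12 circle points by 6 non-crossing chords gives C_6 matchings. So R = C_6 = 132.
P + Q − R = 58786 + 58786 − 132 = 117440.

117440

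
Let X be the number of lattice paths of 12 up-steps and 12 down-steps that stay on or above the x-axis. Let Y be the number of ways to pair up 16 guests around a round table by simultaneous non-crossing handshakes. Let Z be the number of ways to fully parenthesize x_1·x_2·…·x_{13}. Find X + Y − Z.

1430

Dyck paths of semilength n (length 2n) are counted by C_n; here n = 12. So X = C_12 = 208012.
With 16 = 2·8 people, non-crossing handshake pairings are non-crossing perfect matchings on a circle, counted by C_8. So Y = C_8 = 1430.
Bracketing 13 factors into binary products is counted by C_{13−1} = C_12. So Z = C_12 = 208012.
X + Y − Z = 208012 + 1430 − 208012 = 1430.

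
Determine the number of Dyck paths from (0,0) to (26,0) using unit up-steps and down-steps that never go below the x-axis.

Paths of 13 up- and 13 down-steps that never dip below the axis are Dyck paths; their count is C_13.
C_13 = C_12 · 2(2·12+1)/(12+2) = 208012 · 50/14 = 742900.

742900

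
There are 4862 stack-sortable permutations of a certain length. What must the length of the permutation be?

Stack-sortable permutations of [n] are counted by C_n. Since C_9 = 4862, the index is 9.

9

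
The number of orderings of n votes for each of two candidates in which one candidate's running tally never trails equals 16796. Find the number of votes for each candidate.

10

Such ballot sequences with n votes each are counted by C_n. Since C_10 = 16796, the index is 10.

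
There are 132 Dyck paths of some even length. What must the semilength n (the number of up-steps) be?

Dyck paths of semilength n are counted by C_n. The Catalan number equal to 132 is C_6.

6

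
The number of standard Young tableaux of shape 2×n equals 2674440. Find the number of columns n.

14

Standard Young tableaux of shape 2×n are counted by C_n, and C_14 = 2674440.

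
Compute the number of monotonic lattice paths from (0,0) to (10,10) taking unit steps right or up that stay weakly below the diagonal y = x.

Monotone paths in an n×n grid that stay weakly below the diagonal are counted by C_n; here n = 10.
C_10 = 16796.

16796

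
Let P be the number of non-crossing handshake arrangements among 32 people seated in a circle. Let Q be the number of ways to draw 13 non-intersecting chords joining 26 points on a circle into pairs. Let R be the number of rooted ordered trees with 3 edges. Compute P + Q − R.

Non-crossing handshake pairings of 2n people are counted by C_n; 32 people gives n = 16. So P = C_16 = 35357670.
Non-crossing perfect matchings of 2n points on a circle are counted by C_n; with 26 points, n = 13. So Q = C_13 = 742900.
A rooted plane tree with 3 edges has 4 nodes, and the count is C_3. So R = C_3 = 5.
P + Q − R = 35357670 + 742900 − 5 = 36100565.

36100565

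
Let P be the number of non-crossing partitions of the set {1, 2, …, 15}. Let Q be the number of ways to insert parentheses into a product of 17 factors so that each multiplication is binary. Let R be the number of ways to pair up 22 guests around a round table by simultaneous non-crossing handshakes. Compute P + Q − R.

44993729

Non-crossing partitions of an n-element set are counted by C_n; here n = 15. So P = C_15 = 9694845.
Bracketing 17 factors into binary products is counted by C_{17−1} = C_16. So Q = C_16 = 35357670.
With 22 = 2·11 people, non-crossing handshake pairings are non-crossing perfect matchings on a circle, counted by C_11. So R = C_11 = 58786.
P + Q − R = 9694845 + 35357670 − 58786 = 44993729.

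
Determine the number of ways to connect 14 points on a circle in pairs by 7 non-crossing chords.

429

Pairing 14 circle points by 7 non-crossing chords gives C_7 matchings.
C_7 = C_6 · 2(2·6+1)/(6+2) = 132 · 26/8 = 429.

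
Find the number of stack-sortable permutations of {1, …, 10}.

16796

Stack-sortable permutations are exactly the 231-avoiding ones, counted by C_n; here n = 10.
C_10 = 16796.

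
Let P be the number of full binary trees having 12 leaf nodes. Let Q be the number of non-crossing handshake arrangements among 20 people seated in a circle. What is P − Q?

Full binary trees with 12 leaves have 12−1 = 11 internal nodes, so there are C_11 of them. So P = C_11 = 58786.
Non-crossing handshake pairings of 2n people are counted by C_n; 20 people gives n = 10. So Q = C_10 = 16796.
P − Q = 58786 − 16796 = 41990.

41990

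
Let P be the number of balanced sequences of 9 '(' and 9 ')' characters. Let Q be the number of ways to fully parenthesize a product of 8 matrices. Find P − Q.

4433

Balanced strings of n pairs of brackets are counted by C_n; here n = 9. So P = C_9 = 4862.
Ways to associate a product of 8 factors correspond to binary trees on 8 leaves, so the count is C_7. So Q = C_7 = 429.
P − Q = 4862 − 429 = 4433.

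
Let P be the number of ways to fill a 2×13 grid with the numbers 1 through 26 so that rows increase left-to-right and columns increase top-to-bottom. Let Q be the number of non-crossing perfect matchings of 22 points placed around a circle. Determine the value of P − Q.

684114

By the hook-length formula (or a Dyck-path bijection), SYT of shape 2×13 number C_13. So P = C_13 = 742900.
Non-crossing perfect matchings of 2n points on a circle are counted by C_n; with 22 points, n = 11. So Q = C_11 = 58786.
P − Q = 742900 − 58786 = 684114.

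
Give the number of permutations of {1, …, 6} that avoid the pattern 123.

For any fixed pattern of length 3, the pattern-avoiding permutations of [6] number C_6.
C_6 = C(12,6)/7 = 924/7 = 132.

132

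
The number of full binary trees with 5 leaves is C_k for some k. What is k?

A full binary tree with L leaves has L−1 internal nodes and is counted by C_{L−1}; L = 5 gives C_4.

4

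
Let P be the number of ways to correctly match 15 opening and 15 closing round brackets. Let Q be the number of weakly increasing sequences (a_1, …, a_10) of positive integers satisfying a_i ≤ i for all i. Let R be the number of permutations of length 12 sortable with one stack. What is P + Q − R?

With 15 pairs the number of balanced bracket strings is the Catalan number C_15. So P = C_15 = 9694845.
Such sub-staircase sequences of length n are counted by C_n; here n = 10. So Q = C_10 = 16796.
Stack-sortable permutations are exactly the 231-avoiding ones, counted by C_n; here n = 12. So R = C_12 = 208012.
P + Q − R = 9694845 + 16796 − 208012 = 9503629.

9503629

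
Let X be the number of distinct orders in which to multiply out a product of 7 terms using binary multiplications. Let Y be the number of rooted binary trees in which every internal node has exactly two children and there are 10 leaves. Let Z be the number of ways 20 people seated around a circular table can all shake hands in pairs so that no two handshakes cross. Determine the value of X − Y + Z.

Parenthesizations of m factors correspond to full binary trees with m leaves, counted by C_{m−1}; m = 7 gives C_6. So X = C_6 = 132.
Full binary trees with 10 leaves have 10−1 = 9 internal nodes, so there are C_9 of them. So Y = C_9 = 4862.
Non-crossing handshake pairings of 2n people are counted by C_n; 20 people gives n = 10. So Z = C_10 = 16796.
X − Y + Z = 132 − 4862 + 16796 = 12066.

12066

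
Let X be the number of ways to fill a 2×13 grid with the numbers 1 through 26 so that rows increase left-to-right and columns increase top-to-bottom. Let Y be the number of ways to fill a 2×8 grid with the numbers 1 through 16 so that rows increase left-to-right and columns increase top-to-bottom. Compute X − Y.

741470

By the hook-length formula (or a Dyck-path bijection), SYT of shape 2×13 number C_13. So X = C_13 = 742900.
By the hook-length formula (or a Dyck-path bijection), SYT of shape 2×8 number C_8. So Y = C_8 = 1430.
X − Y = 742900 − 1430 = 741470.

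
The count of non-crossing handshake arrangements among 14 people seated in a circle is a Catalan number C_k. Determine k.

With 14 = 2·7 people, non-crossing handshake pairings are non-crossing perfect matchings on a circle, counted by C_7.

7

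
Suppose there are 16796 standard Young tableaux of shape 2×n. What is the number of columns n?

10

Standard Young tableaux of shape 2×n are counted by C_n, and C_10 = 16796.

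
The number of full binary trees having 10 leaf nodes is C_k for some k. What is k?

9

A full binary tree with L leaves has L−1 internal nodes and is counted by C_{L−1}; L = 10 gives C_9.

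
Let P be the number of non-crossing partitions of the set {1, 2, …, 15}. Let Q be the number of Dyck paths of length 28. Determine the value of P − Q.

7020405

The non-crossing partitions of [15] form a lattice of size C_15. So P = C_15 = 9694845.
A Dyck path with 14 up-steps and 14 down-steps has semilength 14, so there are C_14 of them. So Q = C_14 = 2674440.
P − Q = 9694845 − 2674440 = 7020405.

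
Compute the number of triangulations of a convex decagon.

1430

A convex 10-gon is triangulated into 8 triangles, and the number of such triangulations is the Catalan number C_{10−2} = C_8.
C_8 = C(16,8)/9 = 12870/9 = 1430.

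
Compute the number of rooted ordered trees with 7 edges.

A rooted plane tree with 7 edges has 8 nodes, and the count is C_7.
C_7 = 429.

429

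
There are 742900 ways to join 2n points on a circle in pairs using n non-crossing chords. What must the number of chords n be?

Non-crossing pairings of 2n points on a circle are counted by C_n; 742900 = C_13.

13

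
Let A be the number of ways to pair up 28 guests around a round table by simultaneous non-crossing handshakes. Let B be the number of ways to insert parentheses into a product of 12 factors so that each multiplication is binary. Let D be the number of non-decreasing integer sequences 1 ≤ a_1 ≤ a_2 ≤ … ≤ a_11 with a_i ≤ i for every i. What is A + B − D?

2674440

With 28 = 2·14 people, non-crossing handshake pairings are non-crossing perfect matchings on a circle, counted by C_14. So A = C_14 = 2674440.
Ways to associate a product of 12 factors correspond to binary trees on 12 leaves, so the count is C_11. So B = C_11 = 58786.
Such sub-staircase sequences of length n are counted by C_n; here n = 11. So D = C_11 = 58786.
A + B − D = 2674440 + 58786 − 58786 = 2674440.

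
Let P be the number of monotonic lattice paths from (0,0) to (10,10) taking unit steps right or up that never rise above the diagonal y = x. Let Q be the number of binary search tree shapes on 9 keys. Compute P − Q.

Sub-diagonal monotone paths from (0,0) to (10,10) biject with Dyck paths of semilength 10, giving C_10. So P = C_10 = 16796.
Rooted binary trees with 9 nodes (each child slot possibly empty) number C_9. So Q = C_9 = 4862.
P − Q = 16796 − 4862 = 11934.

11934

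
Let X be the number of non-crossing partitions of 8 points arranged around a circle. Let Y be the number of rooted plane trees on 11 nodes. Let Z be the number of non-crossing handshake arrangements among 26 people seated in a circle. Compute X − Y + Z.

The non-crossing partitions of [8] form a lattice of size C_8. So X = C_8 = 1430.
A rooted plane tree on 11 nodes has 10 edges, and such trees are counted by C_10. So Y = C_10 = 16796.
With 26 = 2·13 people, non-crossing handshake pairings are non-crossing perfect matchings on a circle, counted by C_13. So Z = C_13 = 742900.
X − Y + Z = 1430 − 16796 + 742900 = 727534.

727534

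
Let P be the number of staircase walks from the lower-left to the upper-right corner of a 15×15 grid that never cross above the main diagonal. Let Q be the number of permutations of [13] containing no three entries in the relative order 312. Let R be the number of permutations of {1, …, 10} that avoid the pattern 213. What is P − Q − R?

8935149

Sub-diagonal monotone paths from (0,0) to (15,15) biject with Dyck paths of semilength 15, giving C_15. So P = C_15 = 9694845.
Permutations of [n] avoiding any single length-3 pattern are counted by C_n; here n = 13. So Q = C_13 = 742900.
Permutations of [n] avoiding any single length-3 pattern are counted by C_n; here n = 10. So R = C_10 = 16796.
P − Q − R = 9694845 − 742900 − 16796 = 8935149.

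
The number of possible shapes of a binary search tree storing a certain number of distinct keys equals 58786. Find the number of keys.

11

Binary search tree shapes on n keys are counted by C_n. The Catalan number equal to 58786 is C_11.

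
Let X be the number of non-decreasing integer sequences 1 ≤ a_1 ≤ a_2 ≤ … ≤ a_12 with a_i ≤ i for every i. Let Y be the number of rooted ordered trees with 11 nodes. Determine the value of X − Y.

Such sub-staircase sequences of length n are counted by C_n; here n = 12. So X = C_12 = 208012.
A rooted plane tree on 11 nodes has 10 edges, and such trees are counted by C_10. So Y = C_10 = 16796.
X − Y = 208012 − 16796 = 191216.

191216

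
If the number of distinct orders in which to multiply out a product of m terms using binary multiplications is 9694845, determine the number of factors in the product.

16

Parenthesizations of m factors are counted by C_{m−1}; 9694845 = C_15.
So the index is 15, and the number of factors is 15 + 1 = 16.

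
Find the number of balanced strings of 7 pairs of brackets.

Balanced strings of n pairs of brackets are counted by C_n; here n = 7.
C_7 = C(14,7)/8 = 3432/8 = 429.

429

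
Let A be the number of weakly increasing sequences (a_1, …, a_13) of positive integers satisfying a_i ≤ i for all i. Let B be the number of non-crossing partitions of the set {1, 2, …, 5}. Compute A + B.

Weakly increasing sequences with a_i ≤ i biject with Dyck paths of semilength 13, so there are C_13. So A = C_13 = 742900.
Non-crossing partitions of an n-element set are counted by C_n; here n = 5. So B = C_5 = 42.
A + B = 742900 + 42 = 742942.

742942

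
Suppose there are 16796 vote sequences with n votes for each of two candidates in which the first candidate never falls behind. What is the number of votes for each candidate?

Such ballot sequences with n votes each are counted by C_n; 16796 = C_10.

10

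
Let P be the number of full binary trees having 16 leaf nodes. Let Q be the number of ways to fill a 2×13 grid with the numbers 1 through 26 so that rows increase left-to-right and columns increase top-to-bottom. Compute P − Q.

A full binary tree with L leaves has L−1 internal nodes and is counted by C_{L−1}; L = 16 gives C_15. So P = C_15 = 9694845.
By the hook-length formula (or a Dyck-path bijection), SYT of shape 2×13 number C_13. So Q = C_13 = 742900.
P − Q = 9694845 − 742900 = 8951945.

8951945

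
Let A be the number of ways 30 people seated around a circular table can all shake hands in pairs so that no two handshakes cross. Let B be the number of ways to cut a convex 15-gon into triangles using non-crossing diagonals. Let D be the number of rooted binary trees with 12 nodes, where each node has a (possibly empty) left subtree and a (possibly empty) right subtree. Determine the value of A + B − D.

Non-crossing handshake pairings of 2n people are counted by C_n; 30 people gives n = 15. So A = C_15 = 9694845.
The number of triangulations of a 15-gon is the Catalan number C_13 (index = sides − 2). So B = C_13 = 742900.
There are C_n binary search tree shapes on n keys; with n = 12 that is C_12. So D = C_12 = 208012.
A + B − D = 9694845 + 742900 − 208012 = 10229733.

10229733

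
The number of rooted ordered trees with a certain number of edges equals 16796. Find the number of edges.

10

Rooted ordered trees with n edges are counted by C_n. Since C_10 = 16796, the index is 10.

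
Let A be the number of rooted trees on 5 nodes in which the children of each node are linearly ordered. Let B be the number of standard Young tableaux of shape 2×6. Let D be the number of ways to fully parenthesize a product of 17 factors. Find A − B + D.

Rooted ordered (plane) trees on m nodes have m−1 edges and are counted by C_{m−1}; m = 5 gives C_4. So A = C_4 = 14.
Standard Young tableaux of shape 2×n are counted by C_n; here n = 6. So B = C_6 = 132.
Ways to associate a product of 17 factors correspond to binary trees on 17 leaves, so the count is C_16. So D = C_16 = 35357670.
A − B + D = 14 − 132 + 35357670 = 35357552.

35357552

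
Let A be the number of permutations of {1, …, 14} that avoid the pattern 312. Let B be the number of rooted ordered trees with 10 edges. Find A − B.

2657644

For any fixed pattern of length 3, the pattern-avoiding permutations of [14] number C_14. So A = C_14 = 2674440.
Rooted ordered trees with n edges are counted by C_n; here n = 10. So B = C_10 = 16796.
A − B = 2674440 − 16796 = 2657644.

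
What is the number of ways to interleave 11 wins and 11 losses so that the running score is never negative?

58786

Ballot sequences with n votes each where one side never trails are Dyck words, counted by C_n; here n = 11.
C_11 = C_10 · 2(2·10+1)/(10+2) = 16796 · 42/12 = 58786.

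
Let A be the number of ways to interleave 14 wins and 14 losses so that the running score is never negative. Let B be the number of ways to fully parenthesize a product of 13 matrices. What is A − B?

2466428

Reading a vote for the leader as '(' and for the other as ')' turns such a sequence into a balanced string of 14 pairs, so the count is C_14. So A = C_14 = 2674440.
Ways to associate a product of 13 factors correspond to binary trees on 13 leaves, so the count is C_12. So B = C_12 = 208012.
A − B = 2674440 − 208012 = 2466428.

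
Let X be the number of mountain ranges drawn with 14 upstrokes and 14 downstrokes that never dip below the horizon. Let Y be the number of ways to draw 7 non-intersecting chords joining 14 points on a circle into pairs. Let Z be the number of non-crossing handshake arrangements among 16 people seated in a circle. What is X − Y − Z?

Dyck paths of semilength n (length 2n) are counted by C_n; here n = 14. So X = C_14 = 2674440.
Non-crossing perfect matchings of 2n points on a circle are counted by C_n; with 14 points, n = 7. So Y = C_7 = 429.
With 16 = 2·8 people, non-crossing handshake pairings are non-crossing perfect matchings on a circle, counted by C_8. So Z = C_8 = 1430.
X − Y − Z = 2674440 − 429 − 1430 = 2672581.

2672581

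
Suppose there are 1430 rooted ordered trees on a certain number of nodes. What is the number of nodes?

Rooted ordered trees on m nodes are counted by C_{m−1}; 1430 = C_8.
So the index is 8, and the number of nodes is 8 + 1 = 9.

9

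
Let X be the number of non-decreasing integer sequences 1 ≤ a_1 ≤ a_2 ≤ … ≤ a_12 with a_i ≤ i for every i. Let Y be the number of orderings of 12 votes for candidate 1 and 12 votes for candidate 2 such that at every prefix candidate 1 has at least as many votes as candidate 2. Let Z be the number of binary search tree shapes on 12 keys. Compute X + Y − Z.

Weakly increasing sequences with a_i ≤ i biject with Dyck paths of semilength 12, so there are C_12. So X = C_12 = 208012.
Ballot sequences with n votes each where one side never trails are Dyck words, counted by C_n; here n = 12. So Y = C_12 = 208012.
Binary trees (left/right distinguished) on n nodes are counted by C_n; here n = 12. So Z = C_12 = 208012.
X + Y − Z = 208012 + 208012 − 208012 = 208012.

208012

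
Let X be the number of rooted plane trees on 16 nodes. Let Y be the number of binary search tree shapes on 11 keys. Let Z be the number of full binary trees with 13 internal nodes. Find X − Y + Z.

A rooted plane tree on 16 nodes has 15 edges, and such trees are counted by C_15. So X = C_15 = 9694845.
There are C_n binary search tree shapes on n keys; with n = 11 that is C_11. So Y = C_11 = 58786.
Full binary trees with n internal nodes are counted by C_n; here n = 13. So Z = C_13 = 742900.
X − Y + Z = 9694845 − 58786 + 742900 = 10378959.

10378959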